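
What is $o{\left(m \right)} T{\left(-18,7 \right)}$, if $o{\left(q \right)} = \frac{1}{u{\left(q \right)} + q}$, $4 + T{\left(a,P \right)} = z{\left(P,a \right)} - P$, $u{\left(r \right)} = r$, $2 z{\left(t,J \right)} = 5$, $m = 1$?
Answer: $- \frac{17}{4} \approx -4.25$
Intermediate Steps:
$z{\left(t,J \right)} = \frac{5}{2}$ ($z{\left(t,J \right)} = \frac{1}{2} \cdot 5 = \frac{5}{2}$)
$T{\left(a,P \right)} = - \frac{3}{2} - P$ ($T{\left(a,P \right)} = -4 - \left(- \frac{5}{2} + P\right) = - \frac{3}{2} - P$)
$o{\left(q \right)} = \frac{1}{2 q}$ ($o{\left(q \right)} = \frac{1}{q + q} = \frac{1}{2 q}$)
$o{\left(m \right)} T{\left(-18,7 \right)} = \frac{1}{2 \cdot 1} \left(- \frac{3}{2} - 7\right) = \frac{1}{2} \cdot 1 \left(- \frac{3}{2} - 7\right) = \frac{1}{2} \left(- \frac{17}{2}\right) = - \frac{17}{4}$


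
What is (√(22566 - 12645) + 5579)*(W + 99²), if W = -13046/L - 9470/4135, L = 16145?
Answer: 729848971184697/13351915 + 130820751243*√9921/13351915 ≈ 5.5638e+7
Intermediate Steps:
W = -41367672/13351915 (W = -13046/16145 - 9470/4135 = -13046*1/16145 - 9470*1/4135 = -13046/16145 - 1894/827 = -41367672/13351915 ≈ -3.0983)
(√(22566 - 12645) + 5579)*(W + 99²) = (√(22566 - 12645) + 5579)*(-41367672/13351915 + 99²) = (√9921 + 5579)*(-41367672/13351915 + 9801) = (5579 + √9921)*(130820751243/13351915) = 729848971184697/13351915 + 130820751243*√9921/13351915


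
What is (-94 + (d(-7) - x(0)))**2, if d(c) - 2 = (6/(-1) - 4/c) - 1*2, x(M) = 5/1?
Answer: 534361/49 ≈ 10905.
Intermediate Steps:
x(M) = 5 (x(M) = 5*1 = 5)
d(c) = -6 - 4/c (d(c) = 2 + ((6/(-1) - 4/c) - 1*2) = 2 + ((6*(-1) - 4/c) - 2) = 2 + ((-6 - 4/c) - 2) = 2 + (-8 - 4/c) = -6 - 4/c)
(-94 + (d(-7) - x(0)))**2 = (-94 + ((-6 - 4/(-7)) - 1*5))**2 = (-94 + ((-6 - 4*(-1/7)) - 5))**2 = (-94 + ((-6 + 4/7) - 5))**2 = (-94 + (-38/7 - 5))**2 = (-94 - 73/7)**2 = (-731/7)**2 = 534361/49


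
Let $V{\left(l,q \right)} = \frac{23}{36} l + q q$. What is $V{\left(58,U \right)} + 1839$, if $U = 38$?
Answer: $\frac{59761}{18} \approx 3320.1$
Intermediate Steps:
$V{\left(l,q \right)} = q^{2} + \frac{23 l}{36}$ ($V{\left(l,q \right)} = 23 \cdot \frac{1}{36} l + q^{2} = \frac{23 l}{36} + q^{2} = q^{2} + \frac{23 l}{36}$)
$V{\left(58,U \right)} + 1839 = \left(38^{2} + \frac{23}{36} \cdot 58\right) + 1839 = \left(1444 + \frac{667}{18}\right) + 1839 = \frac{26659}{18} + 1839 = \frac{59761}{18}$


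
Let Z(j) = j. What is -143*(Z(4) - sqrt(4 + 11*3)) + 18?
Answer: -554 + 143*sqrt(37) ≈ 315.83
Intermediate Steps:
-143*(Z(4) - sqrt(4 + 11*3)) + 18 = -143*(4 - sqrt(4 + 11*3)) + 18 = -143*(4 - sqrt(4 + 33)) + 18 = -143*(4 - sqrt(37)) + 18 = (-572 + 143*sqrt(37)) + 18 = -554 + 143*sqrt(37)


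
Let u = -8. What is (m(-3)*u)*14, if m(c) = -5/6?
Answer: 280/3 ≈ 93.333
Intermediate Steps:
m(c) = -5/6 (m(c) = -5*1/6 = -5/6)
(m(-3)*u)*14 = -5/6*(-8)*14 = (20/3)*14 = 280/3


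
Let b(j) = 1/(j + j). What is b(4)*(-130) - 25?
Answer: -165/4 ≈ -41.250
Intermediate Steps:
b(j) = 1/(2*j)
b(4)*(-130) - 25 = ((½)/4)*(-130) - 25 = ((½)*(¼))*(-130) - 25 = (⅛)*(-130) - 25 = -65/4 - 25 = -165/4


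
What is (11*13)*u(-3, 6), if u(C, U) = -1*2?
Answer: -286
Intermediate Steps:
u(C, U) = -2
(11*13)*u(-3, 6) = (11*13)*(-2) = 143*(-2) = -286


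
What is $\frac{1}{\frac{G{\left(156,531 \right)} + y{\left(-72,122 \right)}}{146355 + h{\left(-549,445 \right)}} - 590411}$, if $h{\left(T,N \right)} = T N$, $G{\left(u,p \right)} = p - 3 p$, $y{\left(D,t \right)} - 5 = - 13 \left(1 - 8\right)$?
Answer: $- \frac{16325}{9638459414} \approx -1.6937 \cdot 10^{-6}$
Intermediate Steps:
$y{\left(D,t \right)} = 96$ ($y{\left(D,t \right)} = 5 - 13 \left(1 - 8\right) = 5 - -91 = 5 + 91 = 96$)
$G{\left(u,p \right)} = - 2 p$
$h{\left(T,N \right)} = N T$
$\frac{1}{\frac{G{\left(156,531 \right)} + y{\left(-72,122 \right)}}{146355 + h{\left(-549,445 \right)}} - 590411} = \frac{1}{\frac{\left(-2\right) 531 + 96}{146355 + 445 \left(-549\right)} - 590411} = \frac{1}{\frac{-1062 + 96}{146355 - 244305} - 590411} = \frac{1}{- \frac{966}{-97950} - 590411} = \frac{1}{\left(-966\right) \left(- \frac{1}{97950}\right) - 590411} = \frac{1}{\frac{161}{16325} - 590411} = \frac{1}{- \frac{9638459414}{16325}} = - \frac{16325}{9638459414}$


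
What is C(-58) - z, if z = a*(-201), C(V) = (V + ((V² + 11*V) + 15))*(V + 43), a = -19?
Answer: -44064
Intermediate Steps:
C(V) = (43 + V)*(15 + V² + 12*V) (C(V) = (V + (15 + V² + 11*V))*(43 + V) = (15 + V² + 12*V)*(43 + V) = (43 + V)*(15 + V² + 12*V))
z = 3819 (z = -19*(-201) = 3819)
C(-58) - z = (645 + (-58)³ + 55*(-58)² + 531*(-58)) - 1*3819 = (645 - 195112 + 55*3364 - 30798) - 3819 = (645 - 195112 + 185020 - 30798) - 3819 = -40245 - 3819 = -44064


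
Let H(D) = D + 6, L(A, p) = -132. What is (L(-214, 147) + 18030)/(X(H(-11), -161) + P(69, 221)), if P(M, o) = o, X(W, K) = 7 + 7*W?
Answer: 17898/193 ≈ 92.736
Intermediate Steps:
H(D) = 6 + D
(L(-214, 147) + 18030)/(X(H(-11), -161) + P(69, 221)) = (-132 + 18030)/((7 + 7*(6 - 11)) + 221) = 17898/((7 + 7*(-5)) + 221) = 17898/((7 - 35) + 221) = 17898/(-28 + 221) = 17898/193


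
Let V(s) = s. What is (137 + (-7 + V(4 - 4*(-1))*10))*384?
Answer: 80640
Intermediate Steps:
(137 + (-7 + V(4 - 4*(-1))*10))*384 = (137 + (-7 + (4 - 4*(-1))*10))*384 = (137 + (-7 + (4 + 4)*10))*384 = (137 + (-7 + 8*10))*384 = (137 + (-7 + 80))*384 = (137 + 73)*384 = 210*384 = 80640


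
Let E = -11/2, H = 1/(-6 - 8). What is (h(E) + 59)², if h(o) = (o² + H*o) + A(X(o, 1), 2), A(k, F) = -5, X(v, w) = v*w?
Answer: 1404225/196 ≈ 7164.4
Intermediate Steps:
H = -1/14 (H = 1/(-14) = -1/14 ≈ -0.071429)
E = -11/2 (E = -11*½ = -11/2 ≈ -5.5000)
h(o) = -5 + o² - o/14 (h(o) = (o² - o/14) - 5 = -5 + o² - o/14)
(h(E) + 59)² = ((-5 + (-11/2)² - 1/14*(-11/2)) + 59)² = ((-5 + 121/4 + 11/28) + 59)² = (359/14 + 59)² = (1185/14)² = 1404225/196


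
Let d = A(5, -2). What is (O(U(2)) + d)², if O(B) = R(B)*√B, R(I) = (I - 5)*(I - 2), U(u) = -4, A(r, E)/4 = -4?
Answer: -11408 - 3456*I ≈ -11408.0 - 3456.0*I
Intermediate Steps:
A(r, E) = -16 (A(r, E) = 4*(-4) = -16)
R(I) = (-5 + I)*(-2 + I)
O(B) = √B*(10 + B² - 7*B) (O(B) = (10 + B² - 7*B)*√B = √B*(10 + B² - 7*B))
d = -16
(O(U(2)) + d)² = (√(-4)*(10 + (-4)² - 7*(-4)) - 16)² = ((2*I)*(10 + 16 + 28) - 16)² = ((2*I)*54 - 16)² = (108*I - 16)² = (-16 + 108*I)²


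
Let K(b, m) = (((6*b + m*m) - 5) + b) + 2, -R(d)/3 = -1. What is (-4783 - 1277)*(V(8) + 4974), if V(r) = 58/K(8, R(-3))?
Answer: -934591380/31 ≈ -3.0148e+7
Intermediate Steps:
R(d) = 3 (R(d) = -3*(-1) = 3)
K(b, m) = -3 + m**2 + 7*b (K(b, m) = (((6*b + m**2) - 5) + b) + 2 = (((m**2 + 6*b) - 5) + b) + 2 = ((-5 + m**2 + 6*b) + b) + 2 = (-5 + m**2 + 7*b) + 2 = -3 + m**2 + 7*b)
V(r) = 29/31 (V(r) = 58/(-3 + 3**2 + 7*8) = 58/(-3 + 9 + 56) = 58/62 = 58*(1/62) = 29/31)
(-4783 - 1277)*(V(8) + 4974) = (-4783 - 1277)*(29/31 + 4974) = -6060*154223/31 = -934591380/31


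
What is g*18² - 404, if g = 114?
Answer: 36532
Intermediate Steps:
g*18² - 404 = 114*18² - 404 = 114*324 - 404 = 36936 - 404 = 36532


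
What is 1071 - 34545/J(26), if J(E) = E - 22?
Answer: -30261/4 ≈ -7565.3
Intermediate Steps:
J(E) = -22 + E
1071 - 34545/J(26) = 1071 - 34545/(-22 + 26) = 1071 - 34545/4 = -30261/4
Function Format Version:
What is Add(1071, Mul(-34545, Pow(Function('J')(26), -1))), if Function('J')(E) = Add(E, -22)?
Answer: Rational(-30261, 4) ≈ -7565.3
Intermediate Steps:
Function('J')(E) = Add(-22, E)
Add(1071, Mul(-34545, Pow(Function('J')(26), -1))) = Add(1071, Mul(-34545, Pow(Add(-22, 26), -1))) = Add(1071, Mul(-34545, Pow(4, -1))) = Add(1071, Mul(-34545, Rational(1, 4))) = Add(1071, Rational(-34545, 4)) = Rational(-30261, 4)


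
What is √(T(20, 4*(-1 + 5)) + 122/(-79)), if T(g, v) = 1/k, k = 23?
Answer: 3*I*√550551/1817 ≈ 1.2251*I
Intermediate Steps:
T(g, v) = 1/23
√(T(20, 4*(-1 + 5)) + 122/(-79)) = √(1/23 + 122/(-79)) = √(1/23 + 122*(-1/79)) = √(1/23 - 122/79) = √(-2727/1817) = 3*I*√550551/1817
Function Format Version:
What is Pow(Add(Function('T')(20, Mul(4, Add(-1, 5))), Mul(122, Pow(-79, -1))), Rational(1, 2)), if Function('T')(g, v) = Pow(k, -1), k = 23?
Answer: Mul(Rational(3, 1817), I, Pow(550551, Rational(1, 2))) ≈ Mul(1.2251, I)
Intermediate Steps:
Function('T')(g, v) = Rational(1, 23) (Function('T')(g, v) = Pow(23, -1) = Rational(1, 23))
Pow(Add(Function('T')(20, Mul(4, Add(-1, 5))), Mul(122, Pow(-79, -1))), Rational(1, 2)) = Pow(Add(Rational(1, 23), Mul(122, Pow(-79, -1))), Rational(1, 2)) = Pow(Add(Rational(1, 23), Mul(122, Rational(-1, 79))), Rational(1, 2)) = Pow(Add(Rational(1, 23), Rational(-122, 79)), Rational(1, 2)) = Pow(Rational(-2727, 1817), Rational(1, 2)) = Mul(Rational(3, 1817), I, Pow(550551, Rational(1, 2)))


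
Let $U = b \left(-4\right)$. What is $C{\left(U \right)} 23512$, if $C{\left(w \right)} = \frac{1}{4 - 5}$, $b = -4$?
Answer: $-23512$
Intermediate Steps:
$U = 16$ ($U = \left(-4\right) \left(-4\right) = 16$)
$C{\left(w \right)} = -1$ ($C{\left(w \right)} = \frac{1}{-1} = -1$)
$C{\left(U \right)} 23512 = \left(-1\right) 23512 = -23512$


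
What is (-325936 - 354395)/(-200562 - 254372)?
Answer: 680331/454934 ≈ 1.4954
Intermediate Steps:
(-325936 - 354395)/(-200562 - 254372) = -680331/(-454934) = -680331*(-1/454934) = 680331/454934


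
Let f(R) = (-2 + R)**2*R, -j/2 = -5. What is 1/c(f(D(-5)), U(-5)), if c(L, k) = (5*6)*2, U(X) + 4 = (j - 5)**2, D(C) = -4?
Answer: 1/60 ≈ 0.016667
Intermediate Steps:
j = 10 (j = -2*(-5) = 10)
f(R) = R*(-2 + R)**2
U(X) = 21 (U(X) = -4 + (10 - 5)**2 = -4 + 5**2 = -4 + 25 = 21)
c(L, k) = 60 (c(L, k) = 30*2 = 60)
1/c(f(D(-5)), U(-5)) = 1/60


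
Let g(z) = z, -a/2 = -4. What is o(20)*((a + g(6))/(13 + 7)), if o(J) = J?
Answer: 14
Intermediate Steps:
a = 8 (a = -2*(-4) = 8)
o(20)*((a + g(6))/(13 + 7)) = 20*((8 + 6)/(13 + 7)) = 20*(14/20) = 20*(14*(1/20)) = 20*(7/10) = 14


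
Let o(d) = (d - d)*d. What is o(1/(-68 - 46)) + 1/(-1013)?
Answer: -1/1013 ≈ -0.00098717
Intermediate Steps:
o(d) = 0 (o(d) = 0*d = 0)
o(1/(-68 - 46)) + 1/(-1013) = 0 + 1/(-1013) = 0 - 1/1013 = -1/1013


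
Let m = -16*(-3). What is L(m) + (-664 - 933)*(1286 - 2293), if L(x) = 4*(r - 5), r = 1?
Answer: 1608163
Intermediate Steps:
m = 48
L(x) = -16 (L(x) = 4*(1 - 5) = 4*(-4) = -16)
L(m) + (-664 - 933)*(1286 - 2293) = -16 + (-664 - 933)*(1286 - 2293) = -16 - 1597*(-1007) = -16 + 1608179 = 1608163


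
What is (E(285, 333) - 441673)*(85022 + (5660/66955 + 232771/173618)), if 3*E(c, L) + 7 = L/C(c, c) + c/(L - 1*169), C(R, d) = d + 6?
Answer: -1388878129318308251751469/36984805693304 ≈ -3.7553e+10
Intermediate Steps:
C(R, d) = 6 + d
E(c, L) = -7/3 + L/(3*(6 + c)) + c/(3*(-169 + L)) (E(c, L) = -7/3 + (L/(6 + c) + c/(L - 1*169))/3 = -7/3 + (L/(6 + c) + c/(L - 169))/3 = -7/3 + (L/(6 + c) + c/(-169 + L))/3 = -7/3 + (L/(3*(6 + c)) + c/(3*(-169 + L))) = -7/3 + L/(3*(6 + c)) + c/(3*(-169 + L)))
(E(285, 333) - 441673)*(85022 + (5660/66955 + 232771/173618)) = ((7098 + 333**2 - 169*333 + 1183*285 + 285*(6 + 285) - 7*333*(6 + 285))/(3*(-169 + 333)*(6 + 285)) - 441673)*(85022 + (5660/66955 + 232771/173618)) = ((1/3)*(7098 + 110889 - 56277 + 337155 + 285*291 - 7*333*291)/(164*291) - 441673)*(85022 + (5660*(1/66955) + 232771*(1/173618))) = ((1/3)*(1/164)*(1/291)*(7098 + 110889 - 56277 + 337155 + 82935 - 678321) - 441673)*(85022 + (1132/13391 + 232771/173618)) = ((1/3)*(1/164)*(1/291)*(-196521) - 441673)*(85022 + 3313572037/2324918638) = (-65507/47724 - 441673)*(197672546012073/2324918638) = -21078467759/47724*197672546012073/2324918638 = -1388878129318308251751469/36984805693304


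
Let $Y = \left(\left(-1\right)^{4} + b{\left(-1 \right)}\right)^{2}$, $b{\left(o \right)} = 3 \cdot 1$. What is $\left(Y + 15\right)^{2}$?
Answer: $961$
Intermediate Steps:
$b{\left(o \right)} = 3$
$Y = 16$ ($Y = \left(\left(-1\right)^{4} + 3\right)^{2} = \left(1 + 3\right)^{2} = 4^{2} = 16$)
$\left(Y + 15\right)^{2} = \left(16 + 15\right)^{2} = 31^{2} = 961$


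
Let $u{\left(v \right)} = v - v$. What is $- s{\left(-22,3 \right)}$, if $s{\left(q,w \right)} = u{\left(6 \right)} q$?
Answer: $0$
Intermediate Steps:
$u{\left(v \right)} = 0$
$s{\left(q,w \right)} = 0$ ($s{\left(q,w \right)} = 0 q = 0$)
$- s{\left(-22,3 \right)} = \left(-1\right) 0 = 0$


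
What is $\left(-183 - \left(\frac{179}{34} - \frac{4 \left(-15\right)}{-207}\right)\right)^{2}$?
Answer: $\frac{194471298121}{5503716} \approx 35335.0$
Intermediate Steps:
$\left(-183 - \left(\frac{179}{34} - \frac{4 \left(-15\right)}{-207}\right)\right)^{2} = \left(-183 - \frac{11671}{2346}\right)^{2} = \left(- \frac{440989}{2346}\right)^{2} = \frac{194471298121}{5503716}$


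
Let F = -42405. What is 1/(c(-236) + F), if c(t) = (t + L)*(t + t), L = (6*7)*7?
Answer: -1/69781 ≈ -1.4331e-5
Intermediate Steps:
L = 294 (L = 42*7 = 294)
c(t) = 2*t*(294 + t) (c(t) = (t + 294)*(t + t) = (294 + t)*(2*t) = 2*t*(294 + t))
1/(c(-236) + F) = 1/(2*(-236)*(294 - 236) - 42405) = 1/(2*(-236)*58 - 42405) = 1/(-27376 - 42405) = 1/(-69781) = -1/69781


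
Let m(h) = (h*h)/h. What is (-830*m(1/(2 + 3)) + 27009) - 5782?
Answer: 21061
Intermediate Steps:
m(h) = h (m(h) = h**2/h = h)
(-830*m(1/(2 + 3)) + 27009) - 5782 = (-830/(2 + 3) + 27009) - 5782 = (-830/5 + 27009) - 5782 = (-830*1/5 + 27009) - 5782 = (-166 + 27009) - 5782 = 26843 - 5782 = 21061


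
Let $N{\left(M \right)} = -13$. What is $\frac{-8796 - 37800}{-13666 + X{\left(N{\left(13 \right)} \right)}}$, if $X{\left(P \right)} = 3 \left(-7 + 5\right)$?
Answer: $\frac{11649}{3418} \approx 3.4081$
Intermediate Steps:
$X{\left(P \right)} = -6$ ($X{\left(P \right)} = 3 \left(-2\right) = -6$)
$\frac{-8796 - 37800}{-13666 + X{\left(N{\left(13 \right)} \right)}} = \frac{-8796 - 37800}{-13666 - 6} = - \frac{46596}{-13672} = \left(-46596\right) \left(- \frac{1}{13672}\right) = \frac{11649}{3418}$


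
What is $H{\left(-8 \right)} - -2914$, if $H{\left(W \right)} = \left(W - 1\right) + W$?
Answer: $2897$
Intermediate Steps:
$H{\left(W \right)} = -1 + 2 W$ ($H{\left(W \right)} = \left(-1 + W\right) + W = -1 + 2 W$)
$H{\left(-8 \right)} - -2914 = \left(-1 + 2 \left(-8\right)\right) - -2914 = \left(-1 - 16\right) + 2914 = -17 + 2914 = 2897$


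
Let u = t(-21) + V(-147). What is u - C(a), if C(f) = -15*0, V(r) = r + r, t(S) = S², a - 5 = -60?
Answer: 147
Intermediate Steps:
a = -55 (a = 5 - 60 = -55)
V(r) = 2*r
C(f) = 0
u = 147 (u = (-21)² + 2*(-147) = 441 - 294 = 147)
u - C(a) = 147 - 1*0 = 147 + 0 = 147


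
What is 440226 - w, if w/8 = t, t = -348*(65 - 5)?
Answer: 607266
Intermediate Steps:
t = -20880 (t = -348*60 = -20880)
w = -167040 (w = 8*(-20880) = -167040)
440226 - w = 440226 - 1*(-167040) = 440226 + 167040 = 607266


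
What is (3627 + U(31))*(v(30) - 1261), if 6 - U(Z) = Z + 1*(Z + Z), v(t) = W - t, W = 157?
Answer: -4014360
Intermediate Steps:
v(t) = 157 - t
U(Z) = 6 - 3*Z (U(Z) = 6 - (Z + 1*(Z + Z)) = 6 - (Z + 1*(2*Z)) = 6 - (Z + 2*Z) = 6 - 3*Z)
(3627 + U(31))*(v(30) - 1261) = (3627 + (6 - 3*31))*((157 - 1*30) - 1261) = (3627 + (6 - 93))*((157 - 30) - 1261) = (3627 - 87)*(127 - 1261) = 3540*(-1134) = -4014360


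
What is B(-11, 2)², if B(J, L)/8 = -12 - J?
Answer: 64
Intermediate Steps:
B(J, L) = -96 - 8*J (B(J, L) = 8*(-12 - J) = -96 - 8*J)
B(-11, 2)² = (-96 - 8*(-11))² = (-96 + 88)² = (-8)² = 64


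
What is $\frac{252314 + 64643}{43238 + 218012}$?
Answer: $\frac{316957}{261250} \approx 1.2132$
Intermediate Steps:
$\frac{252314 + 64643}{43238 + 218012} = \frac{316957}{261250}$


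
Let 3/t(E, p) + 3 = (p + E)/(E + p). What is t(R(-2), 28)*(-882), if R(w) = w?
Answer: 1323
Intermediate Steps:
t(E, p) = -3/2 (t(E, p) = 3/(-3 + (p + E)/(E + p)) = 3/(-3 + (E + p)/(E + p)) = 3/(-3 + 1) = 3/(-2) = 3*(-½) = -3/2)
t(R(-2), 28)*(-882) = -3/2*(-882) = 1323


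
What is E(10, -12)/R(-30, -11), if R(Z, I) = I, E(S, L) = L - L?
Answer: 0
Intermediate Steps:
E(S, L) = 0
E(10, -12)/R(-30, -11) = 0/(-11) = 0*(-1/11) = 0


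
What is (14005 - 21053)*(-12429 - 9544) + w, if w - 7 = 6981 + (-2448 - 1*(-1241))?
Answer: 154871485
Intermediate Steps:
w = 5781 (w = 7 + (6981 + (-2448 - 1*(-1241))) = 7 + (6981 + (-2448 + 1241)) = 7 + (6981 - 1207) = 7 + 5774 = 5781)
(14005 - 21053)*(-12429 - 9544) + w = (14005 - 21053)*(-12429 - 9544) + 5781 = -7048*(-21973) + 5781 = 154865704 + 5781 = 154871485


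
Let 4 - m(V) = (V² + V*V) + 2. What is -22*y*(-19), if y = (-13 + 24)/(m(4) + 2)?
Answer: -2299/14 ≈ -164.21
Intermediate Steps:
m(V) = 2 - 2*V² (m(V) = 4 - ((V² + V*V) + 2) = 4 - ((V² + V²) + 2) = 4 - (2*V² + 2) = 4 - (2 + 2*V²) = 4 + (-2 - 2*V²) = 2 - 2*V²)
y = -11/28 (y = (-13 + 24)/((2 - 2*4²) + 2) = 11/((2 - 2*16) + 2) = 11/((2 - 32) + 2) = 11/(-30 + 2) = 11/(-28) = 11*(-1/28) = -11/28 ≈ -0.39286)
-22*y*(-19) = -22*(-11/28)*(-19) = (121/14)*(-19) = -2299/14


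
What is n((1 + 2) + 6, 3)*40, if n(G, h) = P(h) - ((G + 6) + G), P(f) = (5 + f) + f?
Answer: -520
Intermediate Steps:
P(f) = 5 + 2*f
n(G, h) = -1 - 2*G + 2*h (n(G, h) = (5 + 2*h) - ((G + 6) + G) = (5 + 2*h) - ((6 + G) + G) = (5 + 2*h) - (6 + 2*G) = (5 + 2*h) + (-6 - 2*G) = -1 - 2*G + 2*h)
n((1 + 2) + 6, 3)*40 = (-1 - 2*((1 + 2) + 6) + 2*3)*40 = (-1 - 2*(3 + 6) + 6)*40 = (-1 - 2*9 + 6)*40 = (-1 - 18 + 6)*40 = -13*40 = -520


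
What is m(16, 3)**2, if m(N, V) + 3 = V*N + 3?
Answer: 2304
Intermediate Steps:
m(N, V) = N*V (m(N, V) = -3 + (V*N + 3) = -3 + (N*V + 3) = -3 + (3 + N*V) = N*V)
m(16, 3)**2 = (16*3)**2 = 48**2 = 2304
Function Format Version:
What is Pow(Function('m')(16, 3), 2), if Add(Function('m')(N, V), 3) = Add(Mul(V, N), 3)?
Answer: 2304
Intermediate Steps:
Function('m')(N, V) = Mul(N, V) (Function('m')(N, V) = Add(-3, Add(Mul(V, N), 3)) = Add(-3, Add(Mul(N, V), 3)) = Add(-3, Add(3, Mul(N, V))) = Mul(N, V))
Pow(Function('m')(16, 3), 2) = Pow(Mul(16, 3), 2) = Pow(48, 2) = 2304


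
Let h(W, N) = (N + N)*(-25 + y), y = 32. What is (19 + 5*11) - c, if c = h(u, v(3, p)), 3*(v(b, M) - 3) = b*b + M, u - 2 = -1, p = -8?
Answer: 82/3 ≈ 27.333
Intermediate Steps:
u = 1 (u = 2 - 1 = 1)
v(b, M) = 3 + M/3 + b²/3 (v(b, M) = 3 + (b*b + M)/3 = 3 + (b² + M)/3 = 3 + (M + b²)/3 = 3 + (M/3 + b²/3) = 3 + M/3 + b²/3)
h(W, N) = 14*N (h(W, N) = (N + N)*(-25 + 32) = (2*N)*7 = 14*N)
c = 140/3 (c = 14*(3 + (⅓)*(-8) + (⅓)*3²) = 14*(3 - 8/3 + (⅓)*9) = 14*(3 - 8/3 + 3) = 14*(10/3) = 140/3 ≈ 46.667)
(19 + 5*11) - c = (19 + 5*11) - 1*140/3 = (19 + 55) - 140/3 = 74 - 140/3 = 82/3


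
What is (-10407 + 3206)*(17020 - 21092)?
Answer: 29322472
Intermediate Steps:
(-10407 + 3206)*(17020 - 21092) = -7201*(-4072) = 29322472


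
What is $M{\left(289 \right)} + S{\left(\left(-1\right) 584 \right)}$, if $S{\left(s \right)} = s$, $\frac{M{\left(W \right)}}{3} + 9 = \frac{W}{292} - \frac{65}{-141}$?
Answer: $- \frac{8325635}{13724} \approx -606.65$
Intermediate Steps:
$M{\left(W \right)} = - \frac{1204}{47} + \frac{3 W}{292}$ ($M{\left(W \right)} = -27 + 3 \left(\frac{W}{292} - \frac{65}{-141}\right) = -27 + 3 \left(W \frac{1}{292} - - \frac{65}{141}\right) = -27 + 3 \left(\frac{W}{292} + \frac{65}{141}\right) = -27 + 3 \left(\frac{65}{141} + \frac{W}{292}\right) = -27 + \left(\frac{65}{47} + \frac{3 W}{292}\right) = - \frac{1204}{47} + \frac{3 W}{292}$)
$M{\left(289 \right)} + S{\left(\left(-1\right) 584 \right)} = \left(- \frac{1204}{47} + \frac{3}{292} \cdot 289\right) - 584 = \left(- \frac{1204}{47} + \frac{867}{292}\right) - 584 = - \frac{310819}{13724} - 584 = - \frac{8325635}{13724}$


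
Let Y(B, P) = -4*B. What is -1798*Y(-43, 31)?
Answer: -309256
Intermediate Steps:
Y(B, P) = -4*B
-1798*Y(-43, 31) = -(-7192)*(-43) = -1798*172 = -309256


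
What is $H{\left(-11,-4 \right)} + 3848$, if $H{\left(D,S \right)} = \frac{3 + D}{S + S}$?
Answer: $3849$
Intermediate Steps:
$H{\left(D,S \right)} = \frac{3 + D}{2 S}$
$H{\left(-11,-4 \right)} + 3848 = \frac{3 - 11}{2 \left(-4\right)} + 3848 = \frac{1}{2} \left(- \frac{1}{4}\right) \left(-8\right) + 3848 = 1 + 3848 = 3849$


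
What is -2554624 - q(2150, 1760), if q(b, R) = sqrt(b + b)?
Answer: -2554624 - 10*sqrt(43) ≈ -2.5547e+6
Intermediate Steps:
q(b, R) = sqrt(2)*sqrt(b) (q(b, R) = sqrt(2*b) = sqrt(2)*sqrt(b))
-2554624 - q(2150, 1760) = -2554624 - sqrt(2)*sqrt(2150) = -2554624 - sqrt(2)*5*sqrt(86) = -2554624 - 10*sqrt(43)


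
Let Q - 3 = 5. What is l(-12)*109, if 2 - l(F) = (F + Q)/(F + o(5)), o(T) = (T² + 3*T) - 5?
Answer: 5450/23 ≈ 236.96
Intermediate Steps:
Q = 8 (Q = 3 + 5 = 8)
o(T) = -5 + T² + 3*T
l(F) = 2 - (8 + F)/(35 + F) (l(F) = 2 - (F + 8)/(F + (-5 + 5² + 3*5)) = 2 - (8 + F)/(F + (-5 + 25 + 15)) = 2 - (8 + F)/(F + 35) = 2 - (8 + F)/(35 + F))
l(-12)*109 = ((62 - 12)/(35 - 12))*109 = (50/23)*109 = 5450/23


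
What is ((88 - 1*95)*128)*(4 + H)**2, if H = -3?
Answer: -896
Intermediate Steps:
((88 - 1*95)*128)*(4 + H)**2 = ((88 - 1*95)*128)*(4 - 3)**2 = ((88 - 95)*128)*1**2 = -7*128*1 = -896*1 = -896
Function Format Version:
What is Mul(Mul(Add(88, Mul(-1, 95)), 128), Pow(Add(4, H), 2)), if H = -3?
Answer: -896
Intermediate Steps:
Mul(Mul(Add(88, Mul(-1, 95)), 128), Pow(Add(4, H), 2)) = Mul(Mul(Add(88, Mul(-1, 95)), 128), Pow(Add(4, -3), 2)) = Mul(Mul(Add(88, -95), 128), Pow(1, 2)) = Mul(Mul(-7, 128), 1) = Mul(-896, 1) = -896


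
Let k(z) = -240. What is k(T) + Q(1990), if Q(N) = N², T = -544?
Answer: 3959860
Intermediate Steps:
k(T) + Q(1990) = -240 + 1990² = -240 + 3960100 = 3959860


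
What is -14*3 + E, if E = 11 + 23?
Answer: -8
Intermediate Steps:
E = 34
-14*3 + E = -14*3 + 34 = -42 + 34 = -8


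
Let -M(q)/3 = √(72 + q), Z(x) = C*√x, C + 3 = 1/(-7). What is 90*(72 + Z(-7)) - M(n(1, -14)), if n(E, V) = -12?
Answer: 6480 + 6*√15 - 1980*I*√7/7 ≈ 6503.2 - 748.37*I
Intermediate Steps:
C = -22/7 (C = -3 + 1/(-7) = -3 - ⅐ = -22/7 ≈ -3.1429)
Z(x) = -22*√x/7
M(q) = -3*√(72 + q)
90*(72 + Z(-7)) - M(n(1, -14)) = 90*(72 - 22*I*√7/7) - (-3)*√(72 - 12) = 90*(72 - 22*I*√7/7) - (-3)*√60 = 90*(72 - 22*I*√7/7) - (-3)*2*√15 = (6480 - 1980*I*√7/7) - (-6)*√15 = (6480 - 1980*I*√7/7) + 6*√15 = 6480 + 6*√15 - 1980*I*√7/7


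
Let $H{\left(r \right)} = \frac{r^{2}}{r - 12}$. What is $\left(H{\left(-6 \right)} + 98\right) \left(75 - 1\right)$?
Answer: $7104$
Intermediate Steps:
$H{\left(r \right)} = \frac{r^{2}}{-12 + r}$
$\left(H{\left(-6 \right)} + 98\right) \left(75 - 1\right) = \left(\frac{\left(-6\right)^{2}}{-12 - 6} + 98\right) \left(75 - 1\right) = \left(\frac{36}{-18} + 98\right) \left(75 - 1\right) = \left(36 \left(- \frac{1}{18}\right) + 98\right) 74 = \left(-2 + 98\right) 74 = 96 \cdot 74 = 7104$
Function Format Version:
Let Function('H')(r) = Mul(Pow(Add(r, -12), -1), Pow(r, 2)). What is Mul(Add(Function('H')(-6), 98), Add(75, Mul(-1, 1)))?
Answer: 7104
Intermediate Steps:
Function('H')(r) = Mul(Pow(r, 2), Pow(Add(-12, r), -1)) (Function('H')(r) = Mul(Pow(Add(-12, r), -1), Pow(r, 2)) = Mul(Pow(r, 2), Pow(Add(-12, r), -1)))
Mul(Add(Function('H')(-6), 98), Add(75, Mul(-1, 1))) = Mul(Add(Mul(Pow(-6, 2), Pow(Add(-12, -6), -1)), 98), Add(75, Mul(-1, 1))) = Mul(Add(Mul(36, Pow(-18, -1)), 98), Add(75, -1)) = Mul(Add(Mul(36, Rational(-1, 18)), 98), 74) = Mul(Add(-2, 98), 74) = Mul(96, 74) = 7104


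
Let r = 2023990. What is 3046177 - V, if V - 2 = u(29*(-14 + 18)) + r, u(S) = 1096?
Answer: 1021089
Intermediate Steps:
V = 2025088 (V = 2 + (1096 + 2023990) = 2 + 2025086 = 2025088)
3046177 - V = 3046177 - 1*2025088 = 3046177 - 2025088 = 1021089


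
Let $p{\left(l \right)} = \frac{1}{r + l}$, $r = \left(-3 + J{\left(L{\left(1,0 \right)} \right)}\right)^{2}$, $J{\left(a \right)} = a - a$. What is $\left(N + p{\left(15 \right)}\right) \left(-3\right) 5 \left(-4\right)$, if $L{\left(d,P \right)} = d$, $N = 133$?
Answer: $\frac{15965}{2} \approx 7982.5$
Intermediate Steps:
$J{\left(a \right)} = 0$
$r = 9$ ($r = \left(-3 + 0\right)^{2} = \left(-3\right)^{2} = 9$)
$p{\left(l \right)} = \frac{1}{9 + l}$
$\left(N + p{\left(15 \right)}\right) \left(-3\right) 5 \left(-4\right) = \left(133 + \frac{1}{9 + 15}\right) \left(-3\right) 5 \left(-4\right) = \left(133 + \frac{1}{24}\right) \left(\left(-15\right) \left(-4\right)\right) = \left(133 + \frac{1}{24}\right) 60 = \frac{3193}{24} \cdot 60 = \frac{15965}{2}$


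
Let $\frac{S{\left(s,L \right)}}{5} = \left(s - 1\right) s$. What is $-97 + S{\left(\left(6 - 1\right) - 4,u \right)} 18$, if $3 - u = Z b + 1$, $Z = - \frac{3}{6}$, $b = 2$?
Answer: $-97$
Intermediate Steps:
$Z = - \frac{1}{2}$ ($Z = \left(-3\right) \frac{1}{6} = - \frac{1}{2} \approx -0.5$)
$u = 3$ ($u = 3 - \left(\left(- \frac{1}{2}\right) 2 + 1\right) = 3 - \left(-1 + 1\right) = 3 - 0 = 3 + 0 = 3$)
$S{\left(s,L \right)} = 5 s \left(-1 + s\right)$ ($S{\left(s,L \right)} = 5 \left(s - 1\right) s = 5 \left(-1 + s\right) s = 5 s \left(-1 + s\right)$)
$-97 + S{\left(\left(6 - 1\right) - 4,u \right)} 18 = -97 + 5 \left(\left(6 - 1\right) - 4\right) \left(-1 + \left(\left(6 - 1\right) - 4\right)\right) 18 = -97 + 5 \left(5 - 4\right) \left(-1 + \left(5 - 4\right)\right) 18 = -97 + 5 \cdot 1 \left(-1 + 1\right) 18 = -97 + 5 \cdot 1 \cdot 0 \cdot 18 = -97 + 0 \cdot 18 = -97 + 0 = -97$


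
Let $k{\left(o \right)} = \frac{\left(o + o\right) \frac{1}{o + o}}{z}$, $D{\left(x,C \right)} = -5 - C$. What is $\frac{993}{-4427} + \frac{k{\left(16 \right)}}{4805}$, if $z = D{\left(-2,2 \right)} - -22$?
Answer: $- \frac{71566048}{319076025} \approx -0.22429$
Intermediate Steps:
$z = 15$ ($z = \left(-5 - 2\right) - -22 = \left(-5 - 2\right) + 22 = -7 + 22 = 15$)
$k{\left(o \right)} = \frac{1}{15}$ ($k{\left(o \right)} = \frac{\left(o + o\right) \frac{1}{o + o}}{15} = \frac{2 o}{2 o} \frac{1}{15} = 2 o \frac{1}{2 o} \frac{1}{15} = 1 \cdot \frac{1}{15} = \frac{1}{15}$)
$\frac{993}{-4427} + \frac{k{\left(16 \right)}}{4805} = \frac{993}{-4427} + \frac{1}{15 \cdot 4805} = 993 \left(- \frac{1}{4427}\right) + \frac{1}{15} \cdot \frac{1}{4805} = - \frac{993}{4427} + \frac{1}{72075} = - \frac{71566048}{319076025}$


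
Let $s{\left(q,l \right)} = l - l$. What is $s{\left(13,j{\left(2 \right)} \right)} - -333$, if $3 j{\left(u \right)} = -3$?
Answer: $333$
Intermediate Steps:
$j{\left(u \right)} = -1$ ($j{\left(u \right)} = \frac{1}{3} \left(-3\right) = -1$)
$s{\left(q,l \right)} = 0$
$s{\left(13,j{\left(2 \right)} \right)} - -333 = 0 - -333 = 0 + 333 = 333$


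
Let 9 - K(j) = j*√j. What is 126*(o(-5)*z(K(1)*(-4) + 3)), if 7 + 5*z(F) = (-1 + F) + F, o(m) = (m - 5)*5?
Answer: 83160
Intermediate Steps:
K(j) = 9 - j^(3/2) (K(j) = 9 - j*√j = 9 - j^(3/2))
o(m) = -25 + 5*m (o(m) = (-5 + m)*5 = -25 + 5*m)
z(F) = -8/5 + 2*F/5 (z(F) = -7/5 + ((-1 + F) + F)/5 = -7/5 + (-1 + 2*F)/5 = -7/5 + (-⅕ + 2*F/5) = -8/5 + 2*F/5)
126*(o(-5)*z(K(1)*(-4) + 3)) = 126*((-25 + 5*(-5))*(-8/5 + 2*((9 - 1^(3/2))*(-4) + 3)/5)) = 126*((-25 - 25)*(-8/5 + 2*((9 - 1*1)*(-4) + 3)/5)) = 126*(-50*(-8/5 + 2*((9 - 1)*(-4) + 3)/5)) = 126*(-50*(-8/5 + 2*(8*(-4) + 3)/5)) = 126*(-50*(-8/5 + 2*(-32 + 3)/5)) = 126*(-50*(-8/5 + (⅖)*(-29))) = 126*(-50*(-8/5 - 58/5)) = 126*(-50*(-66/5)) = 126*660 = 83160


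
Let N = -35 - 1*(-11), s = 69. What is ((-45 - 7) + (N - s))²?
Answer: 21025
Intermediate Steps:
N = -24 (N = -35 + 11 = -24)
((-45 - 7) + (N - s))² = ((-45 - 7) + (-24 - 1*69))² = (-52 + (-24 - 69))² = (-52 - 93)² = (-145)² = 21025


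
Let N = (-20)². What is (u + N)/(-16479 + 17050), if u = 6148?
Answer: 6548/571 ≈ 11.468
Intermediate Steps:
N = 400
(u + N)/(-16479 + 17050) = (6148 + 400)/(-16479 + 17050) = 6548/571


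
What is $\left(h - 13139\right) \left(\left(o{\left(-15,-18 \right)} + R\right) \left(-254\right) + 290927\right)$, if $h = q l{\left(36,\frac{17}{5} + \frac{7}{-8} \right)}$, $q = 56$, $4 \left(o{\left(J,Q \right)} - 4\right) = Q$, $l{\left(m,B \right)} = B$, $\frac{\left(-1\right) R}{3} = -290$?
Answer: $- \frac{4553969112}{5} \approx -9.1079 \cdot 10^{8}$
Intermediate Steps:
$R = 870$ ($R = \left(-3\right) \left(-290\right) = 870$)
$o{\left(J,Q \right)} = 4 + \frac{Q}{4}$
$h = \frac{707}{5}$ ($h = 56 \left(\frac{17}{5} + \frac{7}{-8}\right) = 56 \left(17 \cdot \frac{1}{5} + 7 \left(- \frac{1}{8}\right)\right) = 56 \left(\frac{17}{5} - \frac{7}{8}\right) = 56 \cdot \frac{101}{40} = \frac{707}{5} \approx 141.4$)
$\left(h - 13139\right) \left(\left(o{\left(-15,-18 \right)} + R\right) \left(-254\right) + 290927\right) = \left(\frac{707}{5} - 13139\right) \left(\left(\left(4 + \frac{1}{4} \left(-18\right)\right) + 870\right) \left(-254\right) + 290927\right) = - \frac{64988 \left(\left(\left(4 - \frac{9}{2}\right) + 870\right) \left(-254\right) + 290927\right)}{5} = - \frac{64988 \left(\left(- \frac{1}{2} + 870\right) \left(-254\right) + 290927\right)}{5} = - \frac{64988 \left(\frac{1739}{2} \left(-254\right) + 290927\right)}{5} = - \frac{64988 \left(-220853 + 290927\right)}{5} = \left(- \frac{64988}{5}\right) 70074 = - \frac{4553969112}{5}$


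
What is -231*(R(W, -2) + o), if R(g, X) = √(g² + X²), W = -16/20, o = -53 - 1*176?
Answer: 52899 - 462*√29/5 ≈ 52401.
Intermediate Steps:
o = -229 (o = -53 - 176 = -229)
W = -⅘ (W = -16*1/20 = -⅘ ≈ -0.80000)
R(g, X) = √(X² + g²)
-231*(R(W, -2) + o) = -231*(√((-2)² + (-⅘)²) - 229) = -231*(√(4 + 16/25) - 229) = -231*(√(116/25) - 229) = -231*(2*√29/5 - 229) = -231*(-229 + 2*√29/5) = 52899 - 462*√29/5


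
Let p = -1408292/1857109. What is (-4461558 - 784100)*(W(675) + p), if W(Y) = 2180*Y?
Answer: -14334990514207226864/1857109 ≈ -7.7190e+12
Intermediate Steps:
p = -1408292/1857109 (p = -1408292*1/1857109 = -1408292/1857109 ≈ -0.75832)
(-4461558 - 784100)*(W(675) + p) = (-4461558 - 784100)*(2180*675 - 1408292/1857109) = -5245658*(1471500 - 1408292/1857109) = -5245658*2732734485208/1857109 = -14334990514207226864/1857109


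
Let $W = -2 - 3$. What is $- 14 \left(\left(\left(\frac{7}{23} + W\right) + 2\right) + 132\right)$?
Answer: $- \frac{41636}{23} \approx -1810.3$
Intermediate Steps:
$W = -5$ ($W = -2 - 3 = -5$)
$- 14 \left(\left(\left(\frac{7}{23} + W\right) + 2\right) + 132\right) = - 14 \left(\left(\left(\frac{7}{23} - 5\right) + 2\right) + 132\right) = - 14 \left(\left(- \frac{108}{23} + 2\right) + 132\right) = - 14 \left(- \frac{62}{23} + 132\right) = \left(-14\right) \frac{2974}{23} = - \frac{41636}{23}$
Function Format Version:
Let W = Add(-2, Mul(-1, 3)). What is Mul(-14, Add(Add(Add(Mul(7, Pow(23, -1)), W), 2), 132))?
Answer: Rational(-41636, 23) ≈ -1810.3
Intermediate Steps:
W = -5 (W = Add(-2, -3) = -5)
Mul(-14, Add(Add(Add(Mul(7, Pow(23, -1)), W), 2), 132)) = Mul(-14, Add(Add(Add(Mul(7, Pow(23, -1)), -5), 2), 132)) = Mul(-14, Add(Add(Add(Mul(7, Rational(1, 23)), -5), 2), 132)) = Mul(-14, Add(Add(Add(Rational(7, 23), -5), 2), 132)) = Mul(-14, Add(Add(Rational(-108, 23), 2), 132)) = Mul(-14, Add(Rational(-62, 23), 132)) = Mul(-14, Rational(2974, 23)) = Rational(-41636, 23)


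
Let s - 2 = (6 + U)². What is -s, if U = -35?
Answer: -843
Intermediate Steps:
s = 843 (s = 2 + (6 - 35)² = 2 + (-29)² = 2 + 841 = 843)
-s = -1*843 = -843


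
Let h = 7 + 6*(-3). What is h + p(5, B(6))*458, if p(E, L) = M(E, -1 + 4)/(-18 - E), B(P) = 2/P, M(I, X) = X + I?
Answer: -3917/23 ≈ -170.30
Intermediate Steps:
M(I, X) = I + X
h = -11 (h = 7 - 18 = -11)
p(E, L) = (3 + E)/(-18 - E) (p(E, L) = (E + (-1 + 4))/(-18 - E) = (E + 3)/(-18 - E) = (3 + E)/(-18 - E))
h + p(5, B(6))*458 = -11 + ((-3 - 1*5)/(18 + 5))*458 = -11 + ((-3 - 5)/23)*458 = -11 + ((1/23)*(-8))*458 = -11 - 8/23*458 = -11 - 3664/23 = -3917/23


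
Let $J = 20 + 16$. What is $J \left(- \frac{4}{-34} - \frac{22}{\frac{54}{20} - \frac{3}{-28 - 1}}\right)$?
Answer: $- \frac{1282008}{4607} \approx -278.27$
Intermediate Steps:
$J = 36$
$J \left(- \frac{4}{-34} - \frac{22}{\frac{54}{20} - \frac{3}{-28 - 1}}\right) = 36 \left(- \frac{4}{-34} - \frac{22}{\frac{54}{20} - \frac{3}{-28 - 1}}\right) = 36 \left(\left(-4\right) \left(- \frac{1}{34}\right) - \frac{22}{54 \cdot \frac{1}{20} - \frac{3}{-29}}\right) = 36 \left(\frac{2}{17} - \frac{22}{\frac{27}{10} - - \frac{3}{29}}\right) = 36 \left(\frac{2}{17} - \frac{22}{\frac{27}{10} + \frac{3}{29}}\right) = 36 \left(\frac{2}{17} - \frac{22}{\frac{813}{290}}\right) = 36 \left(\frac{2}{17} - \frac{6380}{813}\right) = 36 \left(- \frac{106834}{13821}\right) = - \frac{1282008}{4607}$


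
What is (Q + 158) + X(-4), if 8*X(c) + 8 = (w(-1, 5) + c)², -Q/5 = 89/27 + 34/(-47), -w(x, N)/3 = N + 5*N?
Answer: 3169037/2538 ≈ 1248.6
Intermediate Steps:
w(x, N) = -18*N (w(x, N) = -3*(N + 5*N) = -18*N)
Q = -16325/1269 (Q = -5*(89/27 + 34/(-47)) = -5*(89*(1/27) + 34*(-1/47)) = -5*(89/27 - 34/47) = -5*3265/1269 = -16325/1269 ≈ -12.864)
X(c) = -1 + (-90 + c)²/8 (X(c) = -1 + (-18*5 + c)²/8 = -1 + (-90 + c)²/8)
(Q + 158) + X(-4) = (-16325/1269 + 158) + (-1 + (-90 - 4)²/8) = 184177/1269 + (-1 + (⅛)*(-94)²) = 184177/1269 + (-1 + (⅛)*8836) = 184177/1269 + (-1 + 2209/2) = 184177/1269 + 2207/2 = 3169037/2538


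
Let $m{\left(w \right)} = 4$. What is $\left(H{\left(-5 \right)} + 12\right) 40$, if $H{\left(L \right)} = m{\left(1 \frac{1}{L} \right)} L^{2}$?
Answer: $4480$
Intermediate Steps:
$H{\left(L \right)} = 4 L^{2}$
$\left(H{\left(-5 \right)} + 12\right) 40 = \left(4 \left(-5\right)^{2} + 12\right) 40 = \left(4 \cdot 25 + 12\right) 40 = \left(100 + 12\right) 40 = 112 \cdot 40 = 4480$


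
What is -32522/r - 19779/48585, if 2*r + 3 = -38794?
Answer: 797598959/628317415 ≈ 1.2694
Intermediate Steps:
r = -38797/2 (r = -3/2 + (½)*(-38794) = -3/2 - 19397 = -38797/2 ≈ -19399.)
-32522/r - 19779/48585 = -32522/(-38797/2) - 19779/48585 = -32522*(-2/38797) - 19779*1/48585 = 65044/38797 - 6593/16195 = 797598959/628317415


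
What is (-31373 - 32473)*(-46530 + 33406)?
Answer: 837914904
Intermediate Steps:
(-31373 - 32473)*(-46530 + 33406) = -63846*(-13124) = 837914904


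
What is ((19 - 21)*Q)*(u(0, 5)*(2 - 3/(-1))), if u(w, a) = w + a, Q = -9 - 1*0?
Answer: 450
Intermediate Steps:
Q = -9 (Q = -9 + 0 = -9)
u(w, a) = a + w
((19 - 21)*Q)*(u(0, 5)*(2 - 3/(-1))) = ((19 - 21)*(-9))*((5 + 0)*(2 - 3/(-1))) = (-2*(-9))*(5*(2 - 3*(-1))) = 18*(5*(2 + 3)) = 18*(5*5) = 18*25 = 450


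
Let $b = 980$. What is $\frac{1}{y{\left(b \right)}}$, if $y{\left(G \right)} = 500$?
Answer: $\frac{1}{500} \approx 0.002$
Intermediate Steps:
$\frac{1}{y{\left(b \right)}} = \frac{1}{500}$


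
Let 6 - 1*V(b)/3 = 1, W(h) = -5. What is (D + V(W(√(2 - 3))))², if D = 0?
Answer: 225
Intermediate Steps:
V(b) = 15 (V(b) = 18 - 3*1 = 18 - 3 = 15)
(D + V(W(√(2 - 3))))² = (0 + 15)² = 15² = 225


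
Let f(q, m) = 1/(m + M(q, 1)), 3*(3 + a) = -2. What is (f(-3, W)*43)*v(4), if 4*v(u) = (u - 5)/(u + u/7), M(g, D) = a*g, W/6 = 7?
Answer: -301/6784 ≈ -0.044369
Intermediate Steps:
a = -11/3 (a = -3 + (1/3)*(-2) = -3 - 2/3 = -11/3 ≈ -3.6667)
W = 42 (W = 6*7 = 42)
M(g, D) = -11*g/3
v(u) = 7*(-5 + u)/(32*u) (v(u) = ((u - 5)/(u + u/7))/4 = ((-5 + u)/(u + u*(1/7)))/4 = ((-5 + u)/(u + u/7))/4 = ((-5 + u)/((8*u/7)))/4 = ((-5 + u)*(7/(8*u)))/4 = (7*(-5 + u)/(8*u))/4 = 7*(-5 + u)/(32*u))
f(q, m) = 1/(m - 11*q/3)
(f(-3, W)*43)*v(4) = ((3/(-11*(-3) + 3*42))*43)*((7/32)*(-5 + 4)/4) = ((3/(33 + 126))*43)*((7/32)*(1/4)*(-1)) = ((3/159)*43)*(-7/128) = ((3*(1/159))*43)*(-7/128) = ((1/53)*43)*(-7/128) = (43/53)*(-7/128) = -301/6784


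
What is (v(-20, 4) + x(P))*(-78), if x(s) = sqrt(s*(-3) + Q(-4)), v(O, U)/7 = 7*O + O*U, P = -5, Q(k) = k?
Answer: 120120 - 78*sqrt(11) ≈ 1.1986e+5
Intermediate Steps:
v(O, U) = 49*O + 7*O*U (v(O, U) = 7*(7*O + O*U) = 49*O + 7*O*U)
x(s) = sqrt(-4 - 3*s) (x(s) = sqrt(s*(-3) - 4) = sqrt(-3*s - 4) = sqrt(-4 - 3*s))
(v(-20, 4) + x(P))*(-78) = (7*(-20)*(7 + 4) + sqrt(-4 - 3*(-5)))*(-78) = (7*(-20)*11 + sqrt(-4 + 15))*(-78) = (-1540 + sqrt(11))*(-78) = 120120 - 78*sqrt(11)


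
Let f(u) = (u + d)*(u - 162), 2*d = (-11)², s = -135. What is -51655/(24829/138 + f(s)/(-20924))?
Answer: -149154432360/516468539 ≈ -288.80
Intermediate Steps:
d = 121/2 (d = (½)*(-11)² = (½)*121 = 121/2 ≈ 60.500)
f(u) = (-162 + u)*(121/2 + u) (f(u) = (u + 121/2)*(u - 162) = (121/2 + u)*(-162 + u) = (-162 + u)*(121/2 + u))
-51655/(24829/138 + f(s)/(-20924)) = -51655/(24829/138 + (-9801 + (-135)² - 203/2*(-135))/(-20924)) = -51655/(24829*(1/138) + (-9801 + 18225 + 27405/2)*(-1/20924)) = -51655/(24829/138 + (44253/2)*(-1/20924)) = -51655/(24829/138 - 44253/41848) = -51655/516468539/2887512 = -51655*2887512/516468539 = -149154432360/516468539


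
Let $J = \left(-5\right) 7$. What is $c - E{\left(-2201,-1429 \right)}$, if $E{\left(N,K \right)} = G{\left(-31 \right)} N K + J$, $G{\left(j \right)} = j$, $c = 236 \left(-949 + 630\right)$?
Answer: $97426850$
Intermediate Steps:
$J = -35$
$c = -75284$ ($c = 236 \left(-319\right) = -75284$)
$E{\left(N,K \right)} = -35 - 31 K N$ ($E{\left(N,K \right)} = - 31 N K - 35 = - 31 K N - 35 = -35 - 31 K N$)
$c - E{\left(-2201,-1429 \right)} = -75284 - \left(-35 - \left(-44299\right) \left(-2201\right)\right) = -75284 - \left(-35 - 97502099\right) = -75284 - -97502134 = -75284 + 97502134 = 97426850$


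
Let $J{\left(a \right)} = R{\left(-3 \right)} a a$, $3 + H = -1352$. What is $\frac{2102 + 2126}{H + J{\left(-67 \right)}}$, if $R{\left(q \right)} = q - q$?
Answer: $- \frac{4228}{1355} \approx -3.1203$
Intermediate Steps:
$H = -1355$ ($H = -3 - 1352 = -1355$)
$R{\left(q \right)} = 0$
$J{\left(a \right)} = 0$ ($J{\left(a \right)} = 0 a a = 0 a = 0$)
$\frac{2102 + 2126}{H + J{\left(-67 \right)}} = \frac{2102 + 2126}{-1355 + 0} = \frac{4228}{-1355} = 4228 \left(- \frac{1}{1355}\right) = - \frac{4228}{1355}$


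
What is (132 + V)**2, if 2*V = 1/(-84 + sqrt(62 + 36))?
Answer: (262404 - sqrt(2))**2/3952144 ≈ 17422.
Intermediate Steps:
V = 1/(2*(-84 + 7*sqrt(2))) (V = 1/(2*(-84 + sqrt(62 + 36))) = 1/(2*(-84 + sqrt(98))) = 1/(2*(-84 + 7*sqrt(2))) ≈ -0.0067476)
(132 + V)**2 = (132 + (-3/497 - sqrt(2)/1988))**2 = (65601/497 - sqrt(2)/1988)**2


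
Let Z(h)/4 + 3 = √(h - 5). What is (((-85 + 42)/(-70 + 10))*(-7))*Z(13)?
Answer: 301/5 - 602*√2/15 ≈ 3.4429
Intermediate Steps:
Z(h) = -12 + 4*√(-5 + h) (Z(h) = -12 + 4*√(h - 5) = -12 + 4*√(-5 + h))
(((-85 + 42)/(-70 + 10))*(-7))*Z(13) = (((-85 + 42)/(-70 + 10))*(-7))*(-12 + 4*√(-5 + 13)) = (-43/(-60)*(-7))*(-12 + 4*√8) = (-43*(-1/60)*(-7))*(-12 + 4*(2*√2)) = ((43/60)*(-7))*(-12 + 8*√2) = -301*(-12 + 8*√2)/60 = 301/5 - 602*√2/15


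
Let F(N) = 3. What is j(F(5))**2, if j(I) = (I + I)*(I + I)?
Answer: 1296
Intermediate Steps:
j(I) = 4*I**2 (j(I) = (2*I)*(2*I) = 4*I**2)
j(F(5))**2 = (4*3**2)**2 = (4*9)**2 = 36**2 = 1296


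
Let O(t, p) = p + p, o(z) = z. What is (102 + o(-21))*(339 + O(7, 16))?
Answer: 30051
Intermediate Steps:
O(t, p) = 2*p
(102 + o(-21))*(339 + O(7, 16)) = (102 - 21)*(339 + 2*16) = 81*(339 + 32) = 81*371 = 30051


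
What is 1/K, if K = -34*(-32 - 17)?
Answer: 1/1666 ≈ 0.00060024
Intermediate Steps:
K = 1666 (K = -34*(-49) = 1666)
1/K = 1/1666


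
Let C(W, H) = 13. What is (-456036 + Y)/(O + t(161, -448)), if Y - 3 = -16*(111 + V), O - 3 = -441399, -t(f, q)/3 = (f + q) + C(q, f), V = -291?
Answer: 151051/146858 ≈ 1.0286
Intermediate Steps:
t(f, q) = -39 - 3*f - 3*q (t(f, q) = -3*((f + q) + 13) = -3*(13 + f + q) = -39 - 3*f - 3*q)
O = -441396 (O = 3 - 441399 = -441396)
Y = 2883 (Y = 3 - 16*(111 - 291) = 3 - 16*(-180) = 3 + 2880 = 2883)
(-456036 + Y)/(O + t(161, -448)) = (-456036 + 2883)/(-441396 + (-39 - 3*161 - 3*(-448))) = -453153/(-441396 + (-39 - 483 + 1344)) = -453153/(-441396 + 822) = -453153/(-440574) = -453153*(-1/440574) = 151051/146858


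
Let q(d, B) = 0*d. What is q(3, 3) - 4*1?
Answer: -4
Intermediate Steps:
q(d, B) = 0
q(3, 3) - 4*1 = 0 - 4*1 = 0 - 4 = -4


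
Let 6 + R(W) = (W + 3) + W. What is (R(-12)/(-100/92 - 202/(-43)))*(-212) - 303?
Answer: 4579023/3571 ≈ 1282.3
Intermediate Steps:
R(W) = -3 + 2*W (R(W) = -6 + ((W + 3) + W) = -6 + ((3 + W) + W) = -6 + (3 + 2*W) = -3 + 2*W)
(R(-12)/(-100/92 - 202/(-43)))*(-212) - 303 = ((-3 + 2*(-12))/(-100/92 - 202/(-43)))*(-212) - 303 = ((-3 - 24)/(-100*1/92 - 202*(-1/43)))*(-212) - 303 = -27/(-25/23 + 202/43)*(-212) - 303 = -27/3571/989*(-212) - 303 = -27*989/3571*(-212) - 303 = -26703/3571*(-212) - 303 = 5661036/3571 - 303 = 4579023/3571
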